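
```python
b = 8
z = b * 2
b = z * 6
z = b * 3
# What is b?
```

Trace:
`b = 8` → b = 8
`z = b * 2` → z = 16
`b = z * 6` → b = 96
`z = b * 3` → z = 288
So b = 96

Answer: 96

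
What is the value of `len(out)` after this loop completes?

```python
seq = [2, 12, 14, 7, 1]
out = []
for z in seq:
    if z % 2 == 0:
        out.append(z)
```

Count even numbers in [2, 12, 14, 7, 1]
`out` takes the values: [] → [2] → [2, 12] → [2, 12, 14]
So `len(out)` = 3

Answer: 3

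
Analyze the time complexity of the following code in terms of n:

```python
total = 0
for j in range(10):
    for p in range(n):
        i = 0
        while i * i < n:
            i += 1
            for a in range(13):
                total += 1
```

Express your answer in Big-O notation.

Each loop level contributes: 1 × n × √n × 1. Multiplying the contributions gives O(n√n).

Answer: O(n√n)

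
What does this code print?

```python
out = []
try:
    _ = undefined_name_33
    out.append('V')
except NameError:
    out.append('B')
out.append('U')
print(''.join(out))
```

Execution trace: 'B' (except NameError) → 'U' (after the try/except). Output: BU

Answer: BU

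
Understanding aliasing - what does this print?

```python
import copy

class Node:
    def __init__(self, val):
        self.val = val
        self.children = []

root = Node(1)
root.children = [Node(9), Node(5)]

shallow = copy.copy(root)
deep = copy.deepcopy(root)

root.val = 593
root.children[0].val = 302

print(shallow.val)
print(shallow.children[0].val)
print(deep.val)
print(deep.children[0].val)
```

Key concept: deep copy with custom objects.
Step by step:
`root = Node(1)` → root = Node(val=1, children=[])
`root.children = [Node(9), Node(5)]` → root = Node(val=1, children=[Node(val=9, children=[]), Node(val=5, children=[])])
`shallow = copy.copy(root)` → shallow = Node(val=1, children=[Node(val=9, children=[]), Node(val=5, children=[])])
`deep = copy.deepcopy(root)` → deep = Node(val=1, children=[Node(val=9, children=[]), Node(val=5, children=[])])
`root.val = 593` → root = Node(val=593, children=[Node(val=9, children=[]), Node(val=5, children=[])])
`root.children[0].val = 302` → root = Node(val=593, children=[Node(val=302, children=[]), Node(val=5, children=[])]); shallow = Node(val=1, children=[Node(val=302, children=[]), Node(val=5, children=[])])
`print(shallow.val)` → prints 1
`print(shallow.children[0].val)` → prints 302
`print(deep.val)` → prints 1
`print(deep.children[0].val)` → prints 9

Answer:
1
302
1
9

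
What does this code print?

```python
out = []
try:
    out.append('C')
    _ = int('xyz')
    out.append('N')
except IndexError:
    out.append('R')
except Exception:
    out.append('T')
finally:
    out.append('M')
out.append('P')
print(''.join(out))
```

Execution trace: 'C' (try body) → 'T' (except Exception) → 'M' (finally) → 'P' (after the try/except). Output: CTMP

Answer: CTMP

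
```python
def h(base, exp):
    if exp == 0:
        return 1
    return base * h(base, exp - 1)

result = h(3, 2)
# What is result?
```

h(3, 2) = 3 * 3 = 9

Answer: 9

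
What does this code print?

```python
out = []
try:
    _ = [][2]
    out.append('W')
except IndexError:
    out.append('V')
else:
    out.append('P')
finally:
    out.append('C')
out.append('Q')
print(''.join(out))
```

Execution trace: 'V' (except IndexError) → 'C' (finally) → 'Q' (after the try/except). Output: VCQ

Answer: VCQ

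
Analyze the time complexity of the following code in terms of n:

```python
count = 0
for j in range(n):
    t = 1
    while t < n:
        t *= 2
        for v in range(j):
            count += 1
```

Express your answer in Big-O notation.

Each loop level contributes: n × log n × n. Multiplying the contributions gives O(n^2 log n).

Answer: O(n^2 log n)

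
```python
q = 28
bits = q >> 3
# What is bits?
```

Trace:
`q = 28` → q = 28
`bits = q >> 3` → bits = 3
So bits = 3

Answer: 3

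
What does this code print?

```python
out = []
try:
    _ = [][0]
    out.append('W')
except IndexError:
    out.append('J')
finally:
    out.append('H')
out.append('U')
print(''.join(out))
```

Execution trace: 'J' (except IndexError) → 'H' (finally) → 'U' (after the try/except). Output: JHU

Answer: JHU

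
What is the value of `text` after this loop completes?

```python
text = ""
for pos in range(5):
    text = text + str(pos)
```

Concatenate digits 0 to 4
`text` takes the values: "" → "0" → "01" → "012" → "0123" → "01234"

Answer: "01234"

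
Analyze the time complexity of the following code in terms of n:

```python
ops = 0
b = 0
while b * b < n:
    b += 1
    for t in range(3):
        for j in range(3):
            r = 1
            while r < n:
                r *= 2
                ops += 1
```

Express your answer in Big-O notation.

Each loop level contributes: √n × 1 × 1 × log n. Multiplying the contributions gives O(√n log n).

Answer: O(√n log n)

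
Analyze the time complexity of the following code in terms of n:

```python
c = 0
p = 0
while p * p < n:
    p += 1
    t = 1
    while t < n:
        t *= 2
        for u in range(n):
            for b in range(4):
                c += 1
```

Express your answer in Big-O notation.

Each loop level contributes: √n × log n × n × 1. Multiplying the contributions gives O(n√n log n).

Answer: O(n√n log n)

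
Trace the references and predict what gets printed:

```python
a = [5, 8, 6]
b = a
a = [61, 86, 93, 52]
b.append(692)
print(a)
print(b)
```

Key concept: rebinding vs mutation: a is rebound to a new list, b still points at the original.
Step by step:
`a = [5, 8, 6]` → a = [5, 8, 6]
`b = a` → b = [5, 8, 6] (same object as a)
`a = [61, 86, 93, 52]` → a = [61, 86, 93, 52]
`b.append(692)` → b = [5, 8, 6, 692]
`print(a)` → prints [61, 86, 93, 52]
`print(b)` → prints [5, 8, 6, 692]

Answer:
[61, 86, 93, 52]
[5, 8, 6, 692]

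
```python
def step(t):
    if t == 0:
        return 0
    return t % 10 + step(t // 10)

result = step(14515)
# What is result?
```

Sum of digits of 14515: 5 + 1 + 5 + 4 + 1 = 16

Answer: 16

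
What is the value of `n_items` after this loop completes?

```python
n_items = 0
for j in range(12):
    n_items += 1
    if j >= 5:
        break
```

Loop breaks when j reaches 5, n_items is 6
`n_items` takes the values: 0 → 1 → 2 → 3 → 4 → 5 → 6

Answer: 6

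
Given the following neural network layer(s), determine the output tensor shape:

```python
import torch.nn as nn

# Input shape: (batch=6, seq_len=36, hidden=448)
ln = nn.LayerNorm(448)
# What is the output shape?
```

Input: (6, 36, 448) -> Output: (6, 36, 448)

Answer: (6, 36, 448)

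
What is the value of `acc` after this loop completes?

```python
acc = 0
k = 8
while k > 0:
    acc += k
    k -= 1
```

Sum 8 down to 1
`acc` takes the values: 0 → 8 → 15 → 21 → 26 → 30 → 33 → 35 → 36

Answer: 36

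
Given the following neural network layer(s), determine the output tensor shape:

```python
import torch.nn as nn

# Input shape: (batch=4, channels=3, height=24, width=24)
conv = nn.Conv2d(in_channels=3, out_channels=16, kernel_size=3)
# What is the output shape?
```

Input: (4, 3, 24, 24) -> Output: (4, 16, 22, 22)

Answer: (4, 16, 22, 22)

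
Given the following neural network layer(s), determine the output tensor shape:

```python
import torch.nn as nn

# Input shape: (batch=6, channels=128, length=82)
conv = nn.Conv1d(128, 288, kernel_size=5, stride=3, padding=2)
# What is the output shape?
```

Input: (6, 128, 82) -> Output: (6, 288, 28)

Answer: (6, 288, 28)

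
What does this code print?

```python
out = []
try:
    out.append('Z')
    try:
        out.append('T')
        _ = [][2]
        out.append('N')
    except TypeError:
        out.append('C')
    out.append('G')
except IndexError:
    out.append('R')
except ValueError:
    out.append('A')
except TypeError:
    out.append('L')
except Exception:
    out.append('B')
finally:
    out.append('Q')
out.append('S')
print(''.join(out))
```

Execution trace: 'Z' (try body) → 'T' (inner try body) → 'R' (except IndexError) → 'Q' (finally) → 'S' (after the try/except). Output: ZTRQS

Answer: ZTRQS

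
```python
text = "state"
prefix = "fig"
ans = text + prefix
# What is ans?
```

Trace:
`text = "state"` → text = 'state'
`prefix = "fig"` → prefix = 'fig'
`ans = text + prefix` → ans = 'statefig'
So ans = 'statefig'

Answer: 'statefig'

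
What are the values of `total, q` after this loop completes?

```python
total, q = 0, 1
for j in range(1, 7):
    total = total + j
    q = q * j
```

Sum and factorial of 1 to 6
`total, q` takes the values: (0, 1) → (1, 1) → (3, 1) → (3, 2) → (6, 2) → (6, 6) → (10, 6) → (10, 24) → (15, 24) → (15, 120) → (21, 120) → (21, 720)

Answer: 21, 720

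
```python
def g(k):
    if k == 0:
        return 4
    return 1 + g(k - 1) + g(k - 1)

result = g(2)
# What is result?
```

g(k) = 1 + 2·g(k-1), g(0)=4. Closed form: (4+1)·2^2 - 1 = 19.

Answer: 19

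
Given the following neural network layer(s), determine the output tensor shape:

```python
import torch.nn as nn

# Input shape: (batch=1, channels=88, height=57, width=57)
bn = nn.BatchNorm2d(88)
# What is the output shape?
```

Input: (1, 88, 57, 57) -> Output: (1, 88, 57, 57)

Answer: (1, 88, 57, 57)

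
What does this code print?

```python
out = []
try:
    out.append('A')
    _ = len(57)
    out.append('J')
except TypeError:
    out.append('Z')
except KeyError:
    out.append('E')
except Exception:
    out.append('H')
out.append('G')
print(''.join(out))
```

Execution trace: 'A' (try body) → 'Z' (except TypeError) → 'G' (after the try/except). Output: AZG

Answer: AZG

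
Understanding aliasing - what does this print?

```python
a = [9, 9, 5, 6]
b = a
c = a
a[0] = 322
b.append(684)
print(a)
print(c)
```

Key concept: multiple aliases.
Step by step:
`a = [9, 9, 5, 6]` → a = [9, 9, 5, 6]
`b = a` → b = [9, 9, 5, 6] (same object as a)
`c = a` → c = [9, 9, 5, 6] (same object as a, b)
`a[0] = 322` → a = [322, 9, 5, 6] (same object as b, c); b = [322, 9, 5, 6] (same object as a, c); c = [322, 9, 5, 6] (same object as a, b)
`b.append(684)` → a = [322, 9, 5, 6, 684] (same object as b, c); b = [322, 9, 5, 6, 684] (same object as a, c); c = [322, 9, 5, 6, 684] (same object as a, b)
`print(a)` → prints [322, 9, 5, 6, 684]
`print(c)` → prints [322, 9, 5, 6, 684]

Answer:
[322, 9, 5, 6, 684]
[322, 9, 5, 6, 684]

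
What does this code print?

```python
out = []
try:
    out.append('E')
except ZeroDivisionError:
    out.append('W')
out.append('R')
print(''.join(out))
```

Execution trace: 'E' (try body, no exception) → 'R' (after the try/except). Output: ER

Answer: ER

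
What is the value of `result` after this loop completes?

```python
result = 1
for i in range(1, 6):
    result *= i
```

5! = 120
`result` takes the values: 1 → 2 → 6 → 24 → 120

Answer: 120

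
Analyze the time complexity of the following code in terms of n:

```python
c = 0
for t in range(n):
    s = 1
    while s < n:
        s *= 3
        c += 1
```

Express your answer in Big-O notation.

Each loop level contributes: n × log n. Multiplying the contributions gives O(n log n).

Answer: O(n log n)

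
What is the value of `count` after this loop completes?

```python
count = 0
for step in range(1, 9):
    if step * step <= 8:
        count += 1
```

Count numbers where step² ≤ 8
`count` takes the values: 0 → 1 → 2

Answer: 2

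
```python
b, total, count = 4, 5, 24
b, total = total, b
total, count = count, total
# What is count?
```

Trace:
`b, total, count = 4, 5, 24` → b = 4; total = 5; count = 24
`b, total = total, b` → b = 5; total = 4
`total, count = count, total` → total = 24; count = 4
So count = 4

Answer: 4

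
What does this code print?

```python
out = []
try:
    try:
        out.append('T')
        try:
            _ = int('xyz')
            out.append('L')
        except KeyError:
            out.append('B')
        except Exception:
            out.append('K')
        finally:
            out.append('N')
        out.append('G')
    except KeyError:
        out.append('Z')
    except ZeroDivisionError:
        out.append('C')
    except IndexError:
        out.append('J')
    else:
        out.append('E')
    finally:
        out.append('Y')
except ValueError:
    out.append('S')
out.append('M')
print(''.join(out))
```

Execution trace: 'T' (try body) → 'K' (inner except Exception) → 'N' (inner finally) → 'G' (try body, no exception) → 'E' (else) → 'Y' (finally) → 'M' (after the try/except). Output: TKNGEYM

Answer: TKNGEYM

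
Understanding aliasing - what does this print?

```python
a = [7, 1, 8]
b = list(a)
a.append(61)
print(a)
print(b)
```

Key concept: list() constructor creates copy.
Step by step:
`a = [7, 1, 8]` → a = [7, 1, 8]
`b = list(a)` → b = [7, 1, 8]
`a.append(61)` → a = [7, 1, 8, 61]
`print(a)` → prints [7, 1, 8, 61]
`print(b)` → prints [7, 1, 8]

Answer:
[7, 1, 8, 61]
[7, 1, 8]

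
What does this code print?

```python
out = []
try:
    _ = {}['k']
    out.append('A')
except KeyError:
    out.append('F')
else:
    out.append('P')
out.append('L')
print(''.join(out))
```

Execution trace: 'F' (except KeyError) → 'L' (after the try/except). Output: FL

Answer: FL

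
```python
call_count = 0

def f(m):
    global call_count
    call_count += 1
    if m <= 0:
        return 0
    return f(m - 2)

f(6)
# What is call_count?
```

Linear recursion stepping by 2: 4 calls from m=6 down to ≤0.

Answer: 4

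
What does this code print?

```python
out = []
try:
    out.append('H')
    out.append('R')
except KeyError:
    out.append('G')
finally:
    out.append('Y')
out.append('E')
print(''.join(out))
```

Execution trace: 'H' (try body) → 'R' (try body, no exception) → 'Y' (finally) → 'E' (after the try/except). Output: HRYE

Answer: HRYE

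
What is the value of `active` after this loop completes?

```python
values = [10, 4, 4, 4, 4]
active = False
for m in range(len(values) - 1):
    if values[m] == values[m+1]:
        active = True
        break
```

Check consecutive duplicates in [10, 4, 4, 4, 4]
`active` takes the values: False → True

Answer: True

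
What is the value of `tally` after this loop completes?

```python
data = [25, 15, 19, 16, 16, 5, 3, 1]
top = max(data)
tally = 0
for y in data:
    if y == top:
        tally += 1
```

Count of max value 25 in [25, 15, 19, 16, 16, 5, 3, 1]
`tally` takes the values: 0 → 1

Answer: 1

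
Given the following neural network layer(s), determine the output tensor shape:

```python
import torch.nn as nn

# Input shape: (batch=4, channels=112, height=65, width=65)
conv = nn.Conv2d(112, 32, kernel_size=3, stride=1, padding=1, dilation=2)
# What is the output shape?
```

Input: (4, 112, 65, 65) -> Output: (4, 32, 63, 63)

Answer: (4, 32, 63, 63)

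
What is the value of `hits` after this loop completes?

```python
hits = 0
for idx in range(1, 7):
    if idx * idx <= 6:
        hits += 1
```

Count numbers where idx² ≤ 6
`hits` takes the values: 0 → 1 → 2

Answer: 2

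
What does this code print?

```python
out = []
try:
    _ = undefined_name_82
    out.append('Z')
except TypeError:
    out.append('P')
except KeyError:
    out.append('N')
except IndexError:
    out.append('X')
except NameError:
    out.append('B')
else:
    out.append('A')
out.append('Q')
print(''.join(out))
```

Execution trace: 'B' (except NameError) → 'Q' (after the try/except). Output: BQ

Answer: BQ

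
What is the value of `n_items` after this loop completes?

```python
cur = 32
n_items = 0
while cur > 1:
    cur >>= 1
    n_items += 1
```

Count right shifts until 1
`n_items` takes the values: 0 → 1 → 2 → 3 → 4 → 5

Answer: 5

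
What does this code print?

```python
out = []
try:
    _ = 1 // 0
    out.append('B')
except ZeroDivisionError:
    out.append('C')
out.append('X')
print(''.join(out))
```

Execution trace: 'C' (except ZeroDivisionError) → 'X' (after the try/except). Output: CX

Answer: CX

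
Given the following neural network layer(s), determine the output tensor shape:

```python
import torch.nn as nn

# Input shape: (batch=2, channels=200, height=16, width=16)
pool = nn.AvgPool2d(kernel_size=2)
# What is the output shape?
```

Input: (2, 200, 16, 16) -> Output: (2, 200, 8, 8)

Answer: (2, 200, 8, 8)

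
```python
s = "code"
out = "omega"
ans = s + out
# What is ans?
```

Trace:
`s = "code"` → s = 'code'
`out = "omega"` → out = 'omega'
`ans = s + out` → ans = 'codeomega'
So ans = 'codeomega'

Answer: 'codeomega'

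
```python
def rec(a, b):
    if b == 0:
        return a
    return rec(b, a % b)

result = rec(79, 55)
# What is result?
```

rec(79, 55) -> rec(55, 24) -> rec(24, 7) -> rec(7, 3) -> rec(3, 1) -> rec(1, 0) -> 1

Answer: 1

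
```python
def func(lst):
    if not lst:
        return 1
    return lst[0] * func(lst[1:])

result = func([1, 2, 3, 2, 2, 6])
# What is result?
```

Product over [1, 2, 3, 2, 2, 6] = 1 * 2 * 3 * 2 * 2 * 6 = 144

Answer: 144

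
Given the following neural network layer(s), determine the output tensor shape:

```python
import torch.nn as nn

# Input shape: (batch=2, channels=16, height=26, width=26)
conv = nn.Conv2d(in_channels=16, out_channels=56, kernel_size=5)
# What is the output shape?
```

Input: (2, 16, 26, 26) -> Output: (2, 56, 22, 22)

Answer: (2, 56, 22, 22)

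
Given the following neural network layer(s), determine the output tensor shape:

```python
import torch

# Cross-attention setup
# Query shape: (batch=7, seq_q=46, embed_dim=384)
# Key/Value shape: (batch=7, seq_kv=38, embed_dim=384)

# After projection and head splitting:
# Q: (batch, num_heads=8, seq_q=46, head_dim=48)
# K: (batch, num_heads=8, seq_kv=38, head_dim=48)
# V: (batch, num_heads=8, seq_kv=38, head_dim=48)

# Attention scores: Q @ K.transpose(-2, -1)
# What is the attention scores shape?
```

Input: (7, 46, 384) -> Output: (7, 8, 46, 38)

Answer: (7, 8, 46, 38)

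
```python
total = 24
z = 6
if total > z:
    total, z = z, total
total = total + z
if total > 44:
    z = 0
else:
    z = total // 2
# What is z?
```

Trace:
`total = 24` → total = 24
`z = 6` → z = 6
`if total > z: ...` → total > z is True → total = 6; z = 24
`total = total + z` → total = 30
`if total > 44: ...` → total > 44 is False, take else branch → z = 15
So z = 15

Answer: 15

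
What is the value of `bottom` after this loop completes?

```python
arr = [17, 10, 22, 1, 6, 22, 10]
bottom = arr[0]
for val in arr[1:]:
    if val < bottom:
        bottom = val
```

Minimum of [17, 10, 22, 1, 6, 22, 10]
`bottom` takes the values: 17 → 10 → 1

Answer: 1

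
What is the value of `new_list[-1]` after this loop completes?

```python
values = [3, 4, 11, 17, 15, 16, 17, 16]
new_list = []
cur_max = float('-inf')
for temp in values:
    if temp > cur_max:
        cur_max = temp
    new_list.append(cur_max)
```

Running max ends at 17
`new_list` takes the values: [] → [3] → [3, 4] → [3, 4, 11] → [3, 4, 11, 17] → [3, 4, 11, 17, 17] → [3, 4, 11, 17, 17, 17] → [3, 4, 11, 17, 17, 17, 17] → [3, 4, 11, 17, 17, 17, 17, 17]
So `new_list[-1]` = 17

Answer: 17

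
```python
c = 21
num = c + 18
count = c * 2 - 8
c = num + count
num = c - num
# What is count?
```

Trace:
`c = 21` → c = 21
`num = c + 18` → num = 39
`count = c * 2 - 8` → count = 34
`c = num + count` → c = 73
`num = c - num` → num = 34
So count = 34

Answer: 34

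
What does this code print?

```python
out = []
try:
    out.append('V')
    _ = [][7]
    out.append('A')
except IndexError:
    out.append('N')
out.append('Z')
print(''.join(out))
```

Execution trace: 'V' (try body) → 'N' (except IndexError) → 'Z' (after the try/except). Output: VNZ

Answer: VNZ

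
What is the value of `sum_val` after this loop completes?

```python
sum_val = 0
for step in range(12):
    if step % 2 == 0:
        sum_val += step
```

Sum of even numbers 0 to 11
`sum_val` takes the values: 0 → 2 → 6 → 12 → 20 → 30

Answer: 30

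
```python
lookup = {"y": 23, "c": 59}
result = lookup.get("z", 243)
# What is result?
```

Trace:
`lookup = {"y": 23, "c": 59}` → lookup = {'y': 23, 'c': 59}
`result = lookup.get("z", 243)` → result = 243
So result = 243

Answer: 243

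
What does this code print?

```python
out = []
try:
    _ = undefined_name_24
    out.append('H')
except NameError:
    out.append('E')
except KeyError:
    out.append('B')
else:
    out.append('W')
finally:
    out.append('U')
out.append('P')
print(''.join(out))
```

Execution trace: 'E' (except NameError) → 'U' (finally) → 'P' (after the try/except). Output: EUP

Answer: EUP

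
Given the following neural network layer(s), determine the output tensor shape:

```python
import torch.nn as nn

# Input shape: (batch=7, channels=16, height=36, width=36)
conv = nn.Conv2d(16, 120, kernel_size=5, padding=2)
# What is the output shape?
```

Input: (7, 16, 36, 36) -> Output: (7, 120, 36, 36)

Answer: (7, 120, 36, 36)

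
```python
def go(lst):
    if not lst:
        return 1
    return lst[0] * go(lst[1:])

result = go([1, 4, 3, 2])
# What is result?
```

Product over [1, 4, 3, 2] = 1 * 4 * 3 * 2 = 24

Answer: 24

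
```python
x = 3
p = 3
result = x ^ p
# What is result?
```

Trace:
`x = 3` → x = 3
`p = 3` → p = 3
`result = x ^ p` → result = 0
So result = 0

Answer: 0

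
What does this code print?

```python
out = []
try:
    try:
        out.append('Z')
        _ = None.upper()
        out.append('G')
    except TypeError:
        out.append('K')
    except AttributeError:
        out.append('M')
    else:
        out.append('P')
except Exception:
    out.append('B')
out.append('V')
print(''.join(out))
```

Execution trace: 'Z' (inner try body) → 'M' (inner except AttributeError) → 'V' (after the try/except). Output: ZMV

Answer: ZMV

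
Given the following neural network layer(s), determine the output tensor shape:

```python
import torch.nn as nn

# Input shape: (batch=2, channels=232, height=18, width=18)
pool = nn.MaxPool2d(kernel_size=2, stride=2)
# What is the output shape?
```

Input: (2, 232, 18, 18) -> Output: (2, 232, 9, 9)

Answer: (2, 232, 9, 9)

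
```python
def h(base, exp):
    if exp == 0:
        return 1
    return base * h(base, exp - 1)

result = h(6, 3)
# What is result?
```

h(6, 3) = 6 * 6 * 6 = 216

Answer: 216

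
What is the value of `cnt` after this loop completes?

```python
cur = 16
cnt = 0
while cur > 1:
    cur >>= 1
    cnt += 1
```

Count right shifts until 1
`cnt` takes the values: 0 → 1 → 2 → 3 → 4

Answer: 4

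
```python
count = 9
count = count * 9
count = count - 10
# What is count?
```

Trace:
`count = 9` → count = 9
`count = count * 9` → count = 81
`count = count - 10` → count = 71
So count = 71

Answer: 71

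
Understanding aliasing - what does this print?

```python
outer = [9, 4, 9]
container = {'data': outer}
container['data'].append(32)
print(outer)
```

Key concept: dict holds reference to list.
Step by step:
`outer = [9, 4, 9]` → outer = [9, 4, 9]
`container = {'data': outer}` → container = {'data': [9, 4, 9]}
`container['data'].append(32)` → outer = [9, 4, 9, 32]; container = {'data': [9, 4, 9, 32]}
`print(outer)` → prints [9, 4, 9, 32]

Answer: [9, 4, 9, 32]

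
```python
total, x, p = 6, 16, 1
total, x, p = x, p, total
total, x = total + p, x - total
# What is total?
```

Trace:
`total, x, p = 6, 16, 1` → total = 6; x = 16; p = 1
`total, x, p = x, p, total` → total = 16; x = 1; p = 6
`total, x = total + p, x - total` → total = 22; x = -15
So total = 22

Answer: 22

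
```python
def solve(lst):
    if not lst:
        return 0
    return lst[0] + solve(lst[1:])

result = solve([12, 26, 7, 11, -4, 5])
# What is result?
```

12 + 26 + 7 + 11 + (-4) + 5 + 0 = 57

Answer: 57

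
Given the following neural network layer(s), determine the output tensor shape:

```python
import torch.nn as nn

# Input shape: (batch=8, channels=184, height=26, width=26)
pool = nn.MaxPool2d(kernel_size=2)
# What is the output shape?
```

Input: (8, 184, 26, 26) -> Output: (8, 184, 13, 13)

Answer: (8, 184, 13, 13)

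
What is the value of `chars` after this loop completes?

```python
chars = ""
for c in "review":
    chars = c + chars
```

Reverse 'review'
`chars` takes the values: "" → "r" → "er" → "ver" → "iver" → "eiver" → "weiver"

Answer: "weiver"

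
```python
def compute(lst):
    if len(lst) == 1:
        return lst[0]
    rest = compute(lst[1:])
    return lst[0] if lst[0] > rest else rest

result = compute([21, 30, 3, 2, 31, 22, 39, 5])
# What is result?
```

Recursive max over [21, 30, 3, 2, 31, 22, 39, 5] = 39

Answer: 39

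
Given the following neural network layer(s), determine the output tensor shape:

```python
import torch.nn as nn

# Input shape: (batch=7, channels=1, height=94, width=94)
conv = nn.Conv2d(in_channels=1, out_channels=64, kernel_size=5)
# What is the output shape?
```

Input: (7, 1, 94, 94) -> Output: (7, 64, 90, 90)

Answer: (7, 64, 90, 90)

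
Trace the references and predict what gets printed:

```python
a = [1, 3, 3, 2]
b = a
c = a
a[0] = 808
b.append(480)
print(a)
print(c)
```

Key concept: multiple aliases.
Step by step:
`a = [1, 3, 3, 2]` → a = [1, 3, 3, 2]
`b = a` → b = [1, 3, 3, 2] (same object as a)
`c = a` → c = [1, 3, 3, 2] (same object as a, b)
`a[0] = 808` → a = [808, 3, 3, 2] (same object as b, c); b = [808, 3, 3, 2] (same object as a, c); c = [808, 3, 3, 2] (same object as a, b)
`b.append(480)` → a = [808, 3, 3, 2, 480] (same object as b, c); b = [808, 3, 3, 2, 480] (same object as a, c); c = [808, 3, 3, 2, 480] (same object as a, b)
`print(a)` → prints [808, 3, 3, 2, 480]
`print(c)` → prints [808, 3, 3, 2, 480]

Answer:
[808, 3, 3, 2, 480]
[808, 3, 3, 2, 480]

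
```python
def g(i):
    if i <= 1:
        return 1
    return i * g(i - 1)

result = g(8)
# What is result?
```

g(8) = 8 * 7 * 6 * 5 * 4 * 3 * 2 * 1 = 40320

Answer: 40320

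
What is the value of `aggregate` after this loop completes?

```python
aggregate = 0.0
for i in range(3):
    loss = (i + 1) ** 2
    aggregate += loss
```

Sum of squared losses 1² + 2² + ... + 3²
`aggregate` takes the values: 0.0 → 1.0 → 5.0 → 14.0

Answer: 14.0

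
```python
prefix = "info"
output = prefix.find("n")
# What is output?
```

Trace:
`prefix = "info"` → prefix = 'info'
`output = prefix.find("n")` → output = 1
So output = 1

Answer: 1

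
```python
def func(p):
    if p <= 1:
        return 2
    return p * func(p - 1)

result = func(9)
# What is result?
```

func(9) = 9 * 8 * 7 * 6 * 5 * 4 * 3 * 2 * 2 = 725760

Answer: 725760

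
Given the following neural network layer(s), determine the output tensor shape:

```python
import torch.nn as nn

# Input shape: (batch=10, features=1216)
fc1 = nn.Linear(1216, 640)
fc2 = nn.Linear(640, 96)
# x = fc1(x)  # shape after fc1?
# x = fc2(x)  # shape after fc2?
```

Input: (10, 1216) -> after fc1: (10, 640) -> Output: (10, 96)

Answer: (10, 96)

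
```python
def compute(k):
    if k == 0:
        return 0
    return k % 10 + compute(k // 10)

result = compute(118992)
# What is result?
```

Sum of digits of 118992: 2 + 9 + 9 + 8 + 1 + 1 = 30

Answer: 30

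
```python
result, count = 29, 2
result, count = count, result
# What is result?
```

Trace:
`result, count = 29, 2` → result = 29; count = 2
`result, count = count, result` → result = 2; count = 29
So result = 2

Answer: 2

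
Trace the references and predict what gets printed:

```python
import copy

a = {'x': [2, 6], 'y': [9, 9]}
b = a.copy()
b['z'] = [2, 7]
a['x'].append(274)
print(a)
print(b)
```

Key concept: shallow copy of dict with mutable values.
Step by step:
`a = {'x': [2, 6], 'y': [9, 9]}` → a = {'x': [2, 6], 'y': [9, 9]}
`b = a.copy()` → b = {'x': [2, 6], 'y': [9, 9]}
`b['z'] = [2, 7]` → b = {'x': [2, 6], 'y': [9, 9], 'z': [2, 7]}
`a['x'].append(274)` → a = {'x': [2, 6, 274], 'y': [9, 9]}; b = {'x': [2, 6, 274], 'y': [9, 9], 'z': [2, 7]}
`print(a)` → prints {'x': [2, 6, 274], 'y': [9, 9]}
`print(b)` → prints {'x': [2, 6, 274], 'y': [9, 9], 'z': [2, 7]}

Answer:
{'x': [2, 6, 274], 'y': [9, 9]}
{'x': [2, 6, 274], 'y': [9, 9], 'z': [2, 7]}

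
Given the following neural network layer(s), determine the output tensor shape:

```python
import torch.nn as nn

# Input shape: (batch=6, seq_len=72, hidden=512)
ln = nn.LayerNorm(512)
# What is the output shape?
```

Input: (6, 72, 512) -> Output: (6, 72, 512)

Answer: (6, 72, 512)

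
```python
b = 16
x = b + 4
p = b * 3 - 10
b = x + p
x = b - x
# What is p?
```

Trace:
`b = 16` → b = 16
`x = b + 4` → x = 20
`p = b * 3 - 10` → p = 38
`b = x + p` → b = 58
`x = b - x` → x = 38
So p = 38

Answer: 38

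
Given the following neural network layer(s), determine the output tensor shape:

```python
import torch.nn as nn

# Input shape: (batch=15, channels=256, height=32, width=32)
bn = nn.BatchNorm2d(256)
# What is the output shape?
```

Input: (15, 256, 32, 32) -> Output: (15, 256, 32, 32)

Answer: (15, 256, 32, 32)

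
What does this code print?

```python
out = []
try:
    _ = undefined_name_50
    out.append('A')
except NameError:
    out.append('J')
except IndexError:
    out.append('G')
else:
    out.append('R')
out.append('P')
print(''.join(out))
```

Execution trace: 'J' (except NameError) → 'P' (after the try/except). Output: JP

Answer: JP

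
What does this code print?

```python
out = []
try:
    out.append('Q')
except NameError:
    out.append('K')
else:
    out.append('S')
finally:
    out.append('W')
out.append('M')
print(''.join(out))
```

Execution trace: 'Q' (try body, no exception) → 'S' (else) → 'W' (finally) → 'M' (after the try/except). Output: QSWM

Answer: QSWM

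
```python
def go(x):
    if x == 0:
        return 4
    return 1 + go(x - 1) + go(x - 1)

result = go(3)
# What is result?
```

go(x) = 1 + 2·go(x-1), go(0)=4. Closed form: (4+1)·2^3 - 1 = 39.

Answer: 39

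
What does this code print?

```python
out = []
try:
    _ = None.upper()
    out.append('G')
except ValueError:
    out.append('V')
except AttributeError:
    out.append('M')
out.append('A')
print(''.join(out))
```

Execution trace: 'M' (except AttributeError) → 'A' (after the try/except). Output: MA

Answer: MA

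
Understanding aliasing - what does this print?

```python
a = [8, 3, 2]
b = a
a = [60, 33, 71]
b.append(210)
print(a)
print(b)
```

Key concept: rebinding vs mutation: a is rebound to a new list, b still points at the original.
Step by step:
`a = [8, 3, 2]` → a = [8, 3, 2]
`b = a` → b = [8, 3, 2] (same object as a)
`a = [60, 33, 71]` → a = [60, 33, 71]
`b.append(210)` → b = [8, 3, 2, 210]
`print(a)` → prints [60, 33, 71]
`print(b)` → prints [8, 3, 2, 210]

Answer:
[60, 33, 71]
[8, 3, 2, 210]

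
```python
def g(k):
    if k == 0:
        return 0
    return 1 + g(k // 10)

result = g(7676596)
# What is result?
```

Count of digits of 7676596: 7

Answer: 7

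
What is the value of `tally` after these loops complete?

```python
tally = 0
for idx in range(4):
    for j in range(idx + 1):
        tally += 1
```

Triangle: 1 + 2 + ... + 4
`tally` takes the values: 0 → 1 → 2 → 3 → 4 → 5 → 6 → 7 → 8 → 9 → 10

Answer: 10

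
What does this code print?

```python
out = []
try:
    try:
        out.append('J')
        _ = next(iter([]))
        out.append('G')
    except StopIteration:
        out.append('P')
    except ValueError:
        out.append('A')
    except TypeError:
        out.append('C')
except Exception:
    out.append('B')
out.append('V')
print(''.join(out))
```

Execution trace: 'J' (inner try body) → 'P' (inner except StopIteration) → 'V' (after the try/except). Output: JPV

Answer: JPV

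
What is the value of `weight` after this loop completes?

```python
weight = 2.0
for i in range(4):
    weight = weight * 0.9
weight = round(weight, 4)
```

Exponential decay: 2.0 * 0.9^4
`weight` takes the values: 2.0 → 1.8 → 1.62 → 1.458 → 1.3122

Answer: 1.3122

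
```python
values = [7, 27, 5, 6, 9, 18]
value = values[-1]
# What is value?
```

Trace:
`values = [7, 27, 5, 6, 9, 18]` → values = [7, 27, 5, 6, 9, 18]
`value = values[-1]` → value = 18
So value = 18

Answer: 18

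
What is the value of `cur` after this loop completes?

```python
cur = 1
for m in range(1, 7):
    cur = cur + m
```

Start at 1, add 1 through 6
`cur` takes the values: 1 → 2 → 4 → 7 → 11 → 16 → 22

Answer: 22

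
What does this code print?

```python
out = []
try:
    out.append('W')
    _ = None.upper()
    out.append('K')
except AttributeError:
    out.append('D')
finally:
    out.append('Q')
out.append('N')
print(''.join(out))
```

Execution trace: 'W' (try body) → 'D' (except AttributeError) → 'Q' (finally) → 'N' (after the try/except). Output: WDQN

Answer: WDQN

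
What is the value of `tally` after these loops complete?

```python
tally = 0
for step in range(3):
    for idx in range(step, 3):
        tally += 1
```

Upper triangle: 3 + 2 + ... + 1
`tally` takes the values: 0 → 1 → 2 → 3 → 4 → 5 → 6

Answer: 6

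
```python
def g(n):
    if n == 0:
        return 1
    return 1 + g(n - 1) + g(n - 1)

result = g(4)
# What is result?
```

g(n) = 1 + 2·g(n-1), g(0)=1. Closed form: (1+1)·2^4 - 1 = 31.

Answer: 31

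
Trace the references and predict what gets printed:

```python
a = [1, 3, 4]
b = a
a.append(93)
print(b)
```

Key concept: basic list aliasing.
Step by step:
`a = [1, 3, 4]` → a = [1, 3, 4]
`b = a` → b = [1, 3, 4] (same object as a)
`a.append(93)` → a = [1, 3, 4, 93] (same object as b); b = [1, 3, 4, 93] (same object as a)
`print(b)` → prints [1, 3, 4, 93]

Answer: [1, 3, 4, 93]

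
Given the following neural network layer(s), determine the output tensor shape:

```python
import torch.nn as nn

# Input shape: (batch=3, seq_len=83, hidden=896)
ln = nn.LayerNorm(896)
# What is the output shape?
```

Input: (3, 83, 896) -> Output: (3, 83, 896)

Answer: (3, 83, 896)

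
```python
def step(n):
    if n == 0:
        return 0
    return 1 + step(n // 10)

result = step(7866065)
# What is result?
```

Count of digits of 7866065: 7

Answer: 7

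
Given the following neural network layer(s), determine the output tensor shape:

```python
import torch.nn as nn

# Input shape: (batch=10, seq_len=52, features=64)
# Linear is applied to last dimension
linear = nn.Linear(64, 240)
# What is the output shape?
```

Input: (10, 52, 64) -> Output: (10, 52, 240)

Answer: (10, 52, 240)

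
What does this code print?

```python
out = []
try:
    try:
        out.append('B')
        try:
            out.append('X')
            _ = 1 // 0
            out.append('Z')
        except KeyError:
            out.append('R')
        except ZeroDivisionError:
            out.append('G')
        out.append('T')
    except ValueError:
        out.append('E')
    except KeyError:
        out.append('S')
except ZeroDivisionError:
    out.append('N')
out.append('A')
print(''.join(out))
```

Execution trace: 'B' (try body) → 'X' (inner try body) → 'G' (inner except ZeroDivisionError) → 'T' (try body, no exception) → 'A' (after the try/except). Output: BXGTA

Answer: BXGTA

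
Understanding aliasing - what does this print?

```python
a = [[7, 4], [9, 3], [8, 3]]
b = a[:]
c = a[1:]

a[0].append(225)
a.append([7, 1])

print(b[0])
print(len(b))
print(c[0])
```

Key concept: slice with nested mutation.
Step by step:
`a = [[7, 4], [9, 3], [8, 3]]` → a = [[7, 4], [9, 3], [8, 3]]
`b = a[:]` → b = [[7, 4], [9, 3], [8, 3]]
`c = a[1:]` → c = [[9, 3], [8, 3]]
`a[0].append(225)` → a = [[7, 4, 225], [9, 3], [8, 3]]; b = [[7, 4, 225], [9, 3], [8, 3]]
`a.append([7, 1])` → a = [[7, 4, 225], [9, 3], [8, 3], [7, 1]]
`print(b[0])` → prints [7, 4, 225]
`print(len(b))` → prints 3
`print(c[0])` → prints [9, 3]

Answer:
[7, 4, 225]
3
[9, 3]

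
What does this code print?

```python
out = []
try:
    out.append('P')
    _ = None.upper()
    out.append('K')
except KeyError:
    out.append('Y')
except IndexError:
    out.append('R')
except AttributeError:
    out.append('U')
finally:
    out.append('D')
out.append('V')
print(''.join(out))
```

Execution trace: 'P' (try body) → 'U' (except AttributeError) → 'D' (finally) → 'V' (after the try/except). Output: PUDV

Answer: PUDV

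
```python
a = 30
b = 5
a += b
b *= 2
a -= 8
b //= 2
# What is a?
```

Trace:
`a = 30` → a = 30
`b = 5` → b = 5
`a += b` → a = 35
`b *= 2` → b = 10
`a -= 8` → a = 27
`b //= 2` → b = 5
So a = 27

Answer: 27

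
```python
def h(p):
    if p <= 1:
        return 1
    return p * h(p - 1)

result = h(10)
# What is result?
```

h(10) = 10 * 9 * 8 * 7 * 6 * 5 * 4 * 3 * 2 * 1 = 3628800

Answer: 3628800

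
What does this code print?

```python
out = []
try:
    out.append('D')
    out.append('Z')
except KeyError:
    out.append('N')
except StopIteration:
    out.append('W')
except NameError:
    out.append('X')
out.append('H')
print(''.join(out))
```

Execution trace: 'D' (try body) → 'Z' (try body, no exception) → 'H' (after the try/except). Output: DZH

Answer: DZH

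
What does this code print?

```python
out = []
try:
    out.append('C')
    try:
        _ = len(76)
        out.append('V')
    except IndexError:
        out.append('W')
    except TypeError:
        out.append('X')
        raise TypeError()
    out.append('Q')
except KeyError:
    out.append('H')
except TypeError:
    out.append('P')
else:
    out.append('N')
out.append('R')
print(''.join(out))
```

Execution trace: 'C' (try body) → 'X' (inner except TypeError) → 'P' (except TypeError) → 'R' (after the try/except). Output: CXPR

Answer: CXPR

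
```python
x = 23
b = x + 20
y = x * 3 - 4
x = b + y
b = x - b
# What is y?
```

Trace:
`x = 23` → x = 23
`b = x + 20` → b = 43
`y = x * 3 - 4` → y = 65
`x = b + y` → x = 108
`b = x - b` → b = 65
So y = 65

Answer: 65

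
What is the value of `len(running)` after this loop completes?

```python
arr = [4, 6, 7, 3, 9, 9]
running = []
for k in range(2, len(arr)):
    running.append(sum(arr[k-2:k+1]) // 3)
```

Number of 3-element averages
`running` takes the values: [] → [5] → [5, 5] → [5, 5, 6] → [5, 5, 6, 7]
So `len(running)` = 4

Answer: 4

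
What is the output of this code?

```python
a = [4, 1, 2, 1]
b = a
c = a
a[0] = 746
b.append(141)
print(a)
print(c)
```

Key concept: multiple aliases.
Step by step:
`a = [4, 1, 2, 1]` → a = [4, 1, 2, 1]
`b = a` → b = [4, 1, 2, 1] (same object as a)
`c = a` → c = [4, 1, 2, 1] (same object as a, b)
`a[0] = 746` → a = [746, 1, 2, 1] (same object as b, c); b = [746, 1, 2, 1] (same object as a, c); c = [746, 1, 2, 1] (same object as a, b)
`b.append(141)` → a = [746, 1, 2, 1, 141] (same object as b, c); b = [746, 1, 2, 1, 141] (same object as a, c); c = [746, 1, 2, 1, 141] (same object as a, b)
`print(a)` → prints [746, 1, 2, 1, 141]
`print(c)` → prints [746, 1, 2, 1, 141]

Answer:
[746, 1, 2, 1, 141]
[746, 1, 2, 1, 141]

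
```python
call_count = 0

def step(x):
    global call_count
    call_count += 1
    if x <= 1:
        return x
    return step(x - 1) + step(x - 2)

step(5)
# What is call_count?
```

Calls(x) = 1 + Calls(x-1) + Calls(x-2); Calls(0)=Calls(1)=1. For x=5 this gives 15.

Answer: 15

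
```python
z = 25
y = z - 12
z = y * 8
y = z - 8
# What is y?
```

Trace:
`z = 25` → z = 25
`y = z - 12` → y = 13
`z = y * 8` → z = 104
`y = z - 8` → y = 96
So y = 96

Answer: 96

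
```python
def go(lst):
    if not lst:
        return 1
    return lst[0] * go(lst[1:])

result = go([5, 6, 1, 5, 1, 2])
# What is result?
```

Product over [5, 6, 1, 5, 1, 2] = 5 * 6 * 1 * 5 * 1 * 2 = 300

Answer: 300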